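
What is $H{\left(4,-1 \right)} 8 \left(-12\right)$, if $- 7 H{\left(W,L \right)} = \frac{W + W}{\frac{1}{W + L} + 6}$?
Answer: $\frac{2304}{133} \approx 17.323$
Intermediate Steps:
$H{\left(W,L \right)} = - \frac{2 W}{7 \left(6 + \frac{1}{L + W}\right)}$ ($H{\left(W,L \right)} = - \frac{\left(W + W\right) \frac{1}{\frac{1}{W + L} + 6}}{7} = - \frac{2 W \frac{1}{\frac{1}{L + W} + 6}}{7} = - \frac{2 W \frac{1}{6 + \frac{1}{L + W}}}{7} = - \frac{2 W}{7 \left(6 + \frac{1}{L + W}\right)}$)
$H{\left(4,-1 \right)} 8 \left(-12\right) = \left(-2\right) 4 \frac{1}{7 + 42 \left(-1\right) + 42 \cdot 4} \left(-1 + 4\right) 8 \left(-12\right) = \left(-2\right) 4 \frac{1}{7 - 42 + 168} \cdot 3 \cdot 8 \left(-12\right) = \left(-2\right) 4 \cdot \frac{1}{133} \cdot 3 \cdot 8 \left(-12\right) = \left(- \frac{24}{133}\right) 8 \left(-12\right) = \left(- \frac{192}{133}\right) \left(-12\right) = \frac{2304}{133}$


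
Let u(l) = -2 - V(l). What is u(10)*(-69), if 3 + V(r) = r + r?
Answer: 1311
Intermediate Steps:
V(r) = -3 + 2*r (V(r) = -3 + (r + r) = -3 + 2*r)
u(l) = 1 - 2*l (u(l) = -2 - (-3 + 2*l) = -2 + (3 - 2*l) = 1 - 2*l)
u(10)*(-69) = (1 - 2*10)*(-69) = (1 - 20)*(-69) = -19*(-69) = 1311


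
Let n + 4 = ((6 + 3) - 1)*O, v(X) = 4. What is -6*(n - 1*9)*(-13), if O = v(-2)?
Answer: 1482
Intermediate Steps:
O = 4
n = 28 (n = -4 + ((6 + 3) - 1)*4 = -4 + (9 - 1)*4 = -4 + 8*4 = -4 + 32 = 28)
-6*(n - 1*9)*(-13) = -6*(28 - 1*9)*(-13) = -6*(28 - 9)*(-13) = -6*19*(-13) = -114*(-13) = 1482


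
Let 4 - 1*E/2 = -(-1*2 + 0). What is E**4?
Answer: 256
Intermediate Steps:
E = 4 (E = 8 - (-2)*(-1*2 + 0) = 8 - (-2)*(-2 + 0) = 8 - (-2)*(-2) = 8 - 2*2 = 8 - 4 = 4)
E**4 = 4**4 = 256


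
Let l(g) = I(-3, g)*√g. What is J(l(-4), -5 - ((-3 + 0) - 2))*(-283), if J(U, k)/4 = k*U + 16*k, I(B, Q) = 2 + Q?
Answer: 0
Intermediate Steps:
l(g) = √g*(2 + g) (l(g) = (2 + g)*√g = √g*(2 + g))
J(U, k) = 64*k + 4*U*k (J(U, k) = 4*(k*U + 16*k) = 4*(U*k + 16*k) = 4*(16*k + U*k) = 64*k + 4*U*k)
J(l(-4), -5 - ((-3 + 0) - 2))*(-283) = (4*(-5 - ((-3 + 0) - 2))*(16 + √(-4)*(2 - 4)))*(-283) = (4*(-5 - (-3 - 2))*(16 + (2*I)*(-2)))*(-283) = (4*(-5 - 1*(-5))*(16 - 4*I))*(-283) = (4*(-5 + 5)*(16 - 4*I))*(-283) = (4*0*(16 - 4*I))*(-283) = 0*(-283) = 0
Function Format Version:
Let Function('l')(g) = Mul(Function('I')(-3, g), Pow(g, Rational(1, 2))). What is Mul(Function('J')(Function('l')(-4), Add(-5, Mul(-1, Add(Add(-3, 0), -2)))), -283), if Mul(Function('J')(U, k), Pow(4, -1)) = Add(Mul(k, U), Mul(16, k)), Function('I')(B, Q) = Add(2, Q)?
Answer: 0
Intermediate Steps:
Function('l')(g) = Mul(Pow(g, Rational(1, 2)), Add(2, g)) (Function('l')(g) = Mul(Add(2, g), Pow(g, Rational(1, 2))) = Mul(Pow(g, Rational(1, 2)), Add(2, g)))
Function('J')(U, k) = Add(Mul(64, k), Mul(4, U, k)) (Function('J')(U, k) = Mul(4, Add(Mul(k, U), Mul(16, k))) = Mul(4, Add(Mul(U, k), Mul(16, k))) = Mul(4, Add(Mul(16, k), Mul(U, k))) = Add(Mul(64, k), Mul(4, U, k)))
Mul(Function('J')(Function('l')(-4), Add(-5, Mul(-1, Add(Add(-3, 0), -2)))), -283) = Mul(Mul(4, Add(-5, Mul(-1, Add(Add(-3, 0), -2))), Add(16, Mul(Pow(-4, Rational(1, 2)), Add(2, -4)))), -283) = Mul(Mul(4, Add(-5, Mul(-1, Add(-3, -2))), Add(16, Mul(Mul(2, I), -2))), -283) = Mul(Mul(4, Add(-5, Mul(-1, -5)), Add(16, Mul(-4, I))), -283) = Mul(Mul(4, Add(-5, 5), Add(16, Mul(-4, I))), -283) = Mul(Mul(4, 0, Add(16, Mul(-4, I))), -283) = Mul(0, -283) = 0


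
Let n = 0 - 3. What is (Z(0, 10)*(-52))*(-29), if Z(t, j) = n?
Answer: -4524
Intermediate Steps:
n = -3
Z(t, j) = -3
(Z(0, 10)*(-52))*(-29) = -3*(-52)*(-29) = 156*(-29) = -4524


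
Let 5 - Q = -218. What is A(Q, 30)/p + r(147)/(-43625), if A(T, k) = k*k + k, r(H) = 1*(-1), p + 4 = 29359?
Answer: 2706707/85374125 ≈ 0.031704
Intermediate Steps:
p = 29355 (p = -4 + 29359 = 29355)
Q = 223 (Q = 5 - 1*(-218) = 5 + 218 = 223)
r(H) = -1
A(T, k) = k + k² (A(T, k) = k² + k = k + k²)
A(Q, 30)/p + r(147)/(-43625) = (30*(1 + 30))/29355 - 1/(-43625) = (30*31)*(1/29355) - 1*(-1/43625) = 930*(1/29355) + 1/43625 = 62/1957 + 1/43625 = 2706707/85374125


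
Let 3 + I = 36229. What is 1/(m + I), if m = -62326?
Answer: -1/26100 ≈ -3.8314e-5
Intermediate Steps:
I = 36226 (I = -3 + 36229 = 36226)
1/(m + I) = 1/(-62326 + 36226) = 1/(-26100) = -1/26100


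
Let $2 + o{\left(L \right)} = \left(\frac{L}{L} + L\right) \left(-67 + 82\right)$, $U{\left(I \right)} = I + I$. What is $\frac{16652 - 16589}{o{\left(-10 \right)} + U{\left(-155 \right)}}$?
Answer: $- \frac{21}{149} \approx -0.14094$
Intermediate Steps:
$U{\left(I \right)} = 2 I$
$o{\left(L \right)} = 13 + 15 L$ ($o{\left(L \right)} = -2 + \left(\frac{L}{L} + L\right) \left(-67 + 82\right) = -2 + \left(1 + L\right) 15 = -2 + \left(15 + 15 L\right) = 13 + 15 L$)
$\frac{16652 - 16589}{o{\left(-10 \right)} + U{\left(-155 \right)}} = \frac{16652 - 16589}{\left(13 + 15 \left(-10\right)\right) + 2 \left(-155\right)} = \frac{63}{\left(13 - 150\right) - 310} = \frac{63}{-137 - 310} = \frac{63}{-447} = 63 \left(- \frac{1}{447}\right) = - \frac{21}{149}$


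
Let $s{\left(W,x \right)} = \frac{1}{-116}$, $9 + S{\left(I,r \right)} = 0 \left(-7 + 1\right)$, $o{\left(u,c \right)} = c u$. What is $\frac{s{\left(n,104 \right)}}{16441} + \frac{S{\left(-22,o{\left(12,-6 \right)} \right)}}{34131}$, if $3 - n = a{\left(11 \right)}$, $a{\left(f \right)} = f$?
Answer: $- \frac{5732845}{21697713812} \approx -0.00026421$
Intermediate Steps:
$S{\left(I,r \right)} = -9$ ($S{\left(I,r \right)} = -9 + 0 \left(-7 + 1\right) = -9 + 0 \left(-6\right) = -9 + 0 = -9$)
$n = -8$ ($n = 3 - 11 = -8$)
$s{\left(W,x \right)} = - \frac{1}{116}$
$\frac{s{\left(n,104 \right)}}{16441} + \frac{S{\left(-22,o{\left(12,-6 \right)} \right)}}{34131} = - \frac{1}{116 \cdot 16441} - \frac{9}{34131} = \left(- \frac{1}{116}\right) \frac{1}{16441} - \frac{3}{11377} = - \frac{1}{1907156} - \frac{3}{11377} = - \frac{5732845}{21697713812}$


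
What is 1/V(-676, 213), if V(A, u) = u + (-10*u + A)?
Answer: -1/2593 ≈ -0.00038565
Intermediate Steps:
V(A, u) = A - 9*u (V(A, u) = u + (A - 10*u) = A - 9*u)
1/V(-676, 213) = 1/(-676 - 9*213) = 1/(-676 - 1917) = 1/(-2593) = -1/2593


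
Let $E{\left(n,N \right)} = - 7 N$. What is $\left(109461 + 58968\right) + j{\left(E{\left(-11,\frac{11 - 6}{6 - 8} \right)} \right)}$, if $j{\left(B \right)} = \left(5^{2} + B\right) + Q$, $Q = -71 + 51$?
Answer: $\frac{336903}{2} \approx 1.6845 \cdot 10^{5}$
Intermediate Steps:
$Q = -20$
$j{\left(B \right)} = 5 + B$ ($j{\left(B \right)} = \left(5^{2} + B\right) - 20 = \left(25 + B\right) - 20 = 5 + B$)
$\left(109461 + 58968\right) + j{\left(E{\left(-11,\frac{11 - 6}{6 - 8} \right)} \right)} = \left(109461 + 58968\right) - \left(-5 + 7 \frac{11 - 6}{6 - 8}\right) = 168429 - \left(-5 + 7 \frac{5}{-2}\right) = 168429 - \left(-5 + 7 \cdot 5 \left(- \frac{1}{2}\right)\right) = 168429 + \left(5 - - \frac{35}{2}\right) = 168429 + \left(5 + \frac{35}{2}\right) = 168429 + \frac{45}{2} = \frac{336903}{2}$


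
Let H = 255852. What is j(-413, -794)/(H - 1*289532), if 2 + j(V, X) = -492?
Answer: 247/16840 ≈ 0.014667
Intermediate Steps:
j(V, X) = -494 (j(V, X) = -2 - 492 = -494)
j(-413, -794)/(H - 1*289532) = -494/(255852 - 1*289532) = -494/(255852 - 289532) = -494/(-33680) = -494*(-1/33680) = 247/16840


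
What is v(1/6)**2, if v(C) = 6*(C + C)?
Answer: 4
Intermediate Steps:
v(C) = 12*C (v(C) = 6*(2*C) = 12*C)
v(1/6)**2 = (12/6)**2 = (12*(1/6))**2 = 2**2 = 4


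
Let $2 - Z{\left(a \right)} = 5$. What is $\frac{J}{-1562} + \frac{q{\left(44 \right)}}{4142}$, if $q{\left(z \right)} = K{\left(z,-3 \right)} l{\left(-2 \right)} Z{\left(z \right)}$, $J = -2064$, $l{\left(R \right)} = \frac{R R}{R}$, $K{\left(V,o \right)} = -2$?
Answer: $\frac{2132586}{1617451} \approx 1.3185$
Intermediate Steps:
$Z{\left(a \right)} = -3$ ($Z{\left(a \right)} = 2 - 5 = -3$)
$l{\left(R \right)} = R$ ($l{\left(R \right)} = \frac{R^{2}}{R} = R$)
$q{\left(z \right)} = -12$ ($q{\left(z \right)} = \left(-2\right) \left(-2\right) \left(-3\right) = 4 \left(-3\right) = -12$)
$\frac{J}{-1562} + \frac{q{\left(44 \right)}}{4142} = - \frac{2064}{-1562} - \frac{12}{4142} = \left(-2064\right) \left(- \frac{1}{1562}\right) - \frac{6}{2071} = \frac{1032}{781} - \frac{6}{2071} = \frac{2132586}{1617451}$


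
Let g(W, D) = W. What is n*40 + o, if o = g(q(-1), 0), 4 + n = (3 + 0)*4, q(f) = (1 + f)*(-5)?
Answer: 320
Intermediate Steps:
q(f) = -5 - 5*f
n = 8 (n = -4 + (3 + 0)*4 = -4 + 3*4 = -4 + 12 = 8)
o = 0 (o = -5 - 5*(-1) = -5 + 5 = 0)
n*40 + o = 8*40 + 0 = 320 + 0 = 320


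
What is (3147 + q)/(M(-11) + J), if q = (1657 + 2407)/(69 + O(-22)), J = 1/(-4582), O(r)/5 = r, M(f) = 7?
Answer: 572580466/1314993 ≈ 435.42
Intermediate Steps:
O(r) = 5*r
J = -1/4582 ≈ -0.00021825
q = -4064/41 (q = (1657 + 2407)/(69 + 5*(-22)) = 4064/(69 - 110) = 4064/(-41) = 4064*(-1/41) = -4064/41 ≈ -99.122)
(3147 + q)/(M(-11) + J) = (3147 - 4064/41)/(7 - 1/4582) = 124963/(41*(32073/4582)) = (124963/41)*(4582/32073) = 572580466/1314993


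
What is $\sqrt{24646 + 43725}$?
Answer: $\sqrt{68371} \approx 261.48$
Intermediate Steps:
$\sqrt{24646 + 43725} = \sqrt{68371}$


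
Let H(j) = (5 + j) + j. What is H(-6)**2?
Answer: 49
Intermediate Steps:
H(j) = 5 + 2*j
H(-6)**2 = (5 + 2*(-6))**2 = (5 - 12)**2 = (-7)**2 = 49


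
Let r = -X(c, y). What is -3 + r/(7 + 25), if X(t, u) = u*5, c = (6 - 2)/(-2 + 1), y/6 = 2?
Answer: -39/8 ≈ -4.8750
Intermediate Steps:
y = 12 (y = 6*2 = 12)
c = -4 (c = 4/(-1) = 4*(-1) = -4)
X(t, u) = 5*u
r = -60 (r = -5*12 = -1*60 = -60)
-3 + r/(7 + 25) = -3 - 60/(7 + 25) = -3 - 60/32 = -3 - 60*1/32 = -3 - 15/8 = -39/8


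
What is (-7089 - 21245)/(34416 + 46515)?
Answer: -28334/80931 ≈ -0.35010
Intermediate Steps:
(-7089 - 21245)/(34416 + 46515) = -28334/80931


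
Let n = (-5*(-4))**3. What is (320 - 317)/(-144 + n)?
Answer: 3/7856 ≈ 0.00038187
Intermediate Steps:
n = 8000 (n = 20**3 = 8000)
(320 - 317)/(-144 + n) = (320 - 317)/(-144 + 8000) = 3/7856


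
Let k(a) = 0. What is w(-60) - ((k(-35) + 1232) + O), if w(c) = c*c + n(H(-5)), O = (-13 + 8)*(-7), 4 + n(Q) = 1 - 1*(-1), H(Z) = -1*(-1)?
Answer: 2331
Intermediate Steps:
H(Z) = 1
n(Q) = -2 (n(Q) = -4 + (1 - 1*(-1)) = -4 + (1 + 1) = -4 + 2 = -2)
O = 35 (O = -5*(-7) = 35)
w(c) = -2 + c**2 (w(c) = c*c - 2 = c**2 - 2 = -2 + c**2)
w(-60) - ((k(-35) + 1232) + O) = (-2 + (-60)**2) - ((0 + 1232) + 35) = (-2 + 3600) - (1232 + 35) = 3598 - 1*1267 = 3598 - 1267 = 2331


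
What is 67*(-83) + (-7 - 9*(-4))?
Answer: -5532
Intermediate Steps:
67*(-83) + (-7 - 9*(-4)) = -5561 + (-7 + 36) = -5561 + 29 = -5532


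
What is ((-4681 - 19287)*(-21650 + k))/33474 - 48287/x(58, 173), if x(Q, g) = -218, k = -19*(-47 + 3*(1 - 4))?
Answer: 23848559/1594 ≈ 14961.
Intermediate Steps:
k = 1064 (k = -19*(-47 + 3*(-3)) = -19*(-47 - 9) = -19*(-56) = 1064)
((-4681 - 19287)*(-21650 + k))/33474 - 48287/x(58, 173) = ((-4681 - 19287)*(-21650 + 1064))/33474 - 48287/(-218) = -23968*(-20586)*(1/33474) - 48287*(-1/218) = 493405248*(1/33474) + 443/2 = 11747744/797 + 443/2 = 23848559/1594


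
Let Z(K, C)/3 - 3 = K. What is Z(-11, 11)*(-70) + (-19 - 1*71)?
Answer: 1590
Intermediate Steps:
Z(K, C) = 9 + 3*K
Z(-11, 11)*(-70) + (-19 - 1*71) = (9 + 3*(-11))*(-70) + (-19 - 1*71) = (9 - 33)*(-70) + (-19 - 71) = -24*(-70) - 90 = 1680 - 90 = 1590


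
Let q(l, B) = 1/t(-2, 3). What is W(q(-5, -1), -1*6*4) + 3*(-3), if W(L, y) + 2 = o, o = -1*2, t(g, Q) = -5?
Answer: -13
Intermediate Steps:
q(l, B) = -⅕ (q(l, B) = 1/(-5) = -⅕)
o = -2
W(L, y) = -4 (W(L, y) = -2 - 2 = -4)
W(q(-5, -1), -1*6*4) + 3*(-3) = -4 + 3*(-3) = -4 - 9 = -13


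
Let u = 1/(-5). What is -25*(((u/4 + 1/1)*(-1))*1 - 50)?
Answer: 5095/4 ≈ 1273.8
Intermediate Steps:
u = -⅕ ≈ -0.20000
-25*(((u/4 + 1/1)*(-1))*1 - 50) = -25*(((-⅕/4 + 1/1)*(-1))*1 - 50) = -25*(((-⅕*¼ + 1*1)*(-1))*1 - 50) = -25*(((-1/20 + 1)*(-1))*1 - 50) = -25*(((19/20)*(-1))*1 - 50) = -25*(-19/20*1 - 50) = -25*(-19/20 - 50) = -25*(-1019/20) = 5095/4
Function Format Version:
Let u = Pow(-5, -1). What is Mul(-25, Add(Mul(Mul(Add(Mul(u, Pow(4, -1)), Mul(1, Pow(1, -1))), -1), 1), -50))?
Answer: Rational(5095, 4) ≈ 1273.8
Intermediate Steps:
u = Rational(-1, 5) ≈ -0.20000
Mul(-25, Add(Mul(Mul(Add(Mul(u, Pow(4, -1)), Mul(1, Pow(1, -1))), -1), 1), -50)) = Mul(-25, Add(Mul(Mul(Add(Mul(Rational(-1, 5), Pow(4, -1)), Mul(1, Pow(1, -1))), -1), 1), -50)) = Mul(-25, Add(Mul(Mul(Add(Mul(Rational(-1, 5), Rational(1, 4)), Mul(1, 1)), -1), 1), -50)) = Mul(-25, Add(Mul(Mul(Add(Rational(-1, 20), 1), -1), 1), -50)) = Mul(-25, Add(Mul(Mul(Rational(19, 20), -1), 1), -50)) = Mul(-25, Add(Mul(Rational(-19, 20), 1), -50)) = Mul(-25, Add(Rational(-19, 20), -50)) = Mul(-25, Rational(-1019, 20)) = Rational(5095, 4)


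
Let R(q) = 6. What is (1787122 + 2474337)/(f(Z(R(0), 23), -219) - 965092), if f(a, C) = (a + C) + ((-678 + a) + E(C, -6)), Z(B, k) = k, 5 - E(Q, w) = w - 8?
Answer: -4261459/965924 ≈ -4.4118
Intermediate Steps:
E(Q, w) = 13 - w (E(Q, w) = 5 - (w - 8) = 5 - (-8 + w) = 5 + (8 - w) = 13 - w)
f(a, C) = -659 + C + 2*a (f(a, C) = (a + C) + ((-678 + a) + (13 - 1*(-6))) = (C + a) + ((-678 + a) + (13 + 6)) = (C + a) + ((-678 + a) + 19) = (C + a) + (-659 + a) = -659 + C + 2*a)
(1787122 + 2474337)/(f(Z(R(0), 23), -219) - 965092) = (1787122 + 2474337)/((-659 - 219 + 2*23) - 965092) = 4261459/((-659 - 219 + 46) - 965092) = 4261459/(-832 - 965092) = 4261459/(-965924) = 4261459*(-1/965924) = -4261459/965924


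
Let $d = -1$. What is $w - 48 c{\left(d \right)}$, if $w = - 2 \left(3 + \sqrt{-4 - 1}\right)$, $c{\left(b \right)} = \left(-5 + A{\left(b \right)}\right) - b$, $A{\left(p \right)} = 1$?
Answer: $138 - 2 i \sqrt{5} \approx 138.0 - 4.4721 i$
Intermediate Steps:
$c{\left(b \right)} = -4 - b$ ($c{\left(b \right)} = \left(-5 + 1\right) - b = -4 - b$)
$w = -6 - 2 i \sqrt{5}$ ($w = - 2 \left(3 + \sqrt{-5}\right) = - 2 \left(3 + i \sqrt{5}\right) = -6 - 2 i \sqrt{5} \approx -6.0 - 4.4721 i$)
$w - 48 c{\left(d \right)} = \left(-6 - 2 i \sqrt{5}\right) - 48 \left(-4 - -1\right) = \left(-6 - 2 i \sqrt{5}\right) - 48 \left(-4 + 1\right) = \left(-6 - 2 i \sqrt{5}\right) - -144 = \left(-6 - 2 i \sqrt{5}\right) + 144 = 138 - 2 i \sqrt{5}$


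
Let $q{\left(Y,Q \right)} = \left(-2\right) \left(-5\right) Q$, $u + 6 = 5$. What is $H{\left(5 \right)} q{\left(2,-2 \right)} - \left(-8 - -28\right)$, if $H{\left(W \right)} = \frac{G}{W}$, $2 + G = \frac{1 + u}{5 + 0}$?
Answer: $-12$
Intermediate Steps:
$u = -1$ ($u = -6 + 5 = -1$)
$G = -2$ ($G = -2 + \frac{1 - 1}{5 + 0} = -2 + \frac{0}{5} = -2 + 0 \cdot \frac{1}{5} = -2 + 0 = -2$)
$H{\left(W \right)} = - \frac{2}{W}$
$q{\left(Y,Q \right)} = 10 Q$
$H{\left(5 \right)} q{\left(2,-2 \right)} - \left(-8 - -28\right) = - \frac{2}{5} \cdot 10 \left(-2\right) - \left(-8 - -28\right) = \left(-2\right) \frac{1}{5} \left(-20\right) - \left(-8 + 28\right) = \left(- \frac{2}{5}\right) \left(-20\right) - 20 = 8 - 20 = -12$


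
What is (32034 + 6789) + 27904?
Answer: 66727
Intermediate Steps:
(32034 + 6789) + 27904 = 38823 + 27904 = 66727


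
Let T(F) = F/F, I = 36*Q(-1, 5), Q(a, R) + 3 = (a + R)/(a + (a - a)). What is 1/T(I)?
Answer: 1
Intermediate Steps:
Q(a, R) = -3 + (R + a)/a (Q(a, R) = -3 + (a + R)/(a + (a - a)) = -3 + (R + a)/(a + 0) = -3 + (R + a)/a)
I = -252 (I = 36*(-2 + 5/(-1)) = 36*(-2 + 5*(-1)) = 36*(-2 - 5) = 36*(-7) = -252)
T(F) = 1
1/T(I) = 1/1 = 1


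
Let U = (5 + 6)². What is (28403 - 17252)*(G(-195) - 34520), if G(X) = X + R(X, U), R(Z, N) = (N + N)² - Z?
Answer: 268114644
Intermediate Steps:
U = 121 (U = 11² = 121)
R(Z, N) = -Z + 4*N² (R(Z, N) = (2*N)² - Z = 4*N² - Z = -Z + 4*N²)
G(X) = 58564 (G(X) = X + (-X + 4*121²) = X + (-X + 4*14641) = X + (-X + 58564) = X + (58564 - X) = 58564)
(28403 - 17252)*(G(-195) - 34520) = (28403 - 17252)*(58564 - 34520) = 11151*24044 = 268114644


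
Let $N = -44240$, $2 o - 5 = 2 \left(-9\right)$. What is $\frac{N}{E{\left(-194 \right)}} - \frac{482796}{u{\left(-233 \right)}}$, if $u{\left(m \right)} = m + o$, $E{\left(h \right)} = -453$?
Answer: $\frac{458604136}{216987} \approx 2113.5$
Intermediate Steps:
$o = - \frac{13}{2}$ ($o = \frac{5}{2} + \frac{2 \left(-9\right)}{2} = \frac{5}{2} + \frac{1}{2} \left(-18\right) = \frac{5}{2} - 9 = - \frac{13}{2} \approx -6.5$)
$u{\left(m \right)} = - \frac{13}{2} + m$ ($u{\left(m \right)} = m - \frac{13}{2} = - \frac{13}{2} + m$)
$\frac{N}{E{\left(-194 \right)}} - \frac{482796}{u{\left(-233 \right)}} = - \frac{44240}{-453} - \frac{482796}{- \frac{13}{2} - 233} = \left(-44240\right) \left(- \frac{1}{453}\right) - \frac{482796}{- \frac{479}{2}} = \frac{44240}{453} - - \frac{965592}{479} = \frac{44240}{453} + \frac{965592}{479} = \frac{458604136}{216987}$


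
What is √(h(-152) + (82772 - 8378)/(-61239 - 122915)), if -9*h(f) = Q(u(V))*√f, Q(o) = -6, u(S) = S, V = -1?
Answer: √(-30824893521 + 101738087148*I*√38)/276231 ≈ 1.978 + 2.0776*I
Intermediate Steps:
h(f) = 2*√f/3 (h(f) = -(-2)*√f/3 = 2*√f/3)
√(h(-152) + (82772 - 8378)/(-61239 - 122915)) = √(2*√(-152)/3 + (82772 - 8378)/(-61239 - 122915)) = √(2*(2*I*√38)/3 + 74394/(-184154)) = √(4*I*√38/3 + 74394*(-1/184154)) = √(4*I*√38/3 - 37197/92077) = √(-37197/92077 + 4*I*√38/3)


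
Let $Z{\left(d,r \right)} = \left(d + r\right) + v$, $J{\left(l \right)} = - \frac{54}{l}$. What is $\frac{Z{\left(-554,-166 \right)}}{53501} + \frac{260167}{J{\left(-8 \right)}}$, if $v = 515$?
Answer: $\frac{55676773133}{1444527} \approx 38543.0$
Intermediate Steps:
$Z{\left(d,r \right)} = 515 + d + r$ ($Z{\left(d,r \right)} = \left(d + r\right) + 515 = 515 + d + r$)
$\frac{Z{\left(-554,-166 \right)}}{53501} + \frac{260167}{J{\left(-8 \right)}} = \frac{515 - 554 - 166}{53501} + \frac{260167}{\left(-54\right) \frac{1}{-8}} = \left(-205\right) \frac{1}{53501} + \frac{260167}{\left(-54\right) \left(- \frac{1}{8}\right)} = - \frac{205}{53501} + \frac{260167}{\frac{27}{4}} = - \frac{205}{53501} + 260167 \cdot \frac{4}{27} = - \frac{205}{53501} + \frac{1040668}{27} = \frac{55676773133}{1444527}$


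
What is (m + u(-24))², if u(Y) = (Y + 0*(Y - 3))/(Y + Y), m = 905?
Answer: 3279721/4 ≈ 8.1993e+5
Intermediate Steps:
u(Y) = ½ (u(Y) = (Y + 0*(-3 + Y))/((2*Y)) = (Y + 0)*(1/(2*Y)) = Y*(1/(2*Y)) = ½)
(m + u(-24))² = (905 + ½)² = (1811/2)² = 3279721/4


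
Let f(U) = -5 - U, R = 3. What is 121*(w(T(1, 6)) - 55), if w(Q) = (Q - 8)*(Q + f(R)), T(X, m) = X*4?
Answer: -4719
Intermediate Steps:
T(X, m) = 4*X
w(Q) = (-8 + Q)² (w(Q) = (Q - 8)*(Q + (-5 - 1*3)) = (-8 + Q)*(Q + (-5 - 3)) = (-8 + Q)*(Q - 8) = (-8 + Q)*(-8 + Q) = (-8 + Q)²)
121*(w(T(1, 6)) - 55) = 121*((64 + (4*1)² - 64) - 55) = 121*((64 + 4² - 16*4) - 55) = 121*((64 + 16 - 64) - 55) = 121*(16 - 55) = 121*(-39) = -4719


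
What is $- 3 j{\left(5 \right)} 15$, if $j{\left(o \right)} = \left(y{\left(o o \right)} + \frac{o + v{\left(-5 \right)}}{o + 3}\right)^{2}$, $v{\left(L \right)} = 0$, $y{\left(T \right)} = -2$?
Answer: $- \frac{5445}{64} \approx -85.078$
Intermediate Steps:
$j{\left(o \right)} = \left(-2 + \frac{o}{3 + o}\right)^{2}$ ($j{\left(o \right)} = \left(-2 + \frac{o + 0}{o + 3}\right)^{2} = \left(-2 + \frac{o}{3 + o}\right)^{2}$)
$- 3 j{\left(5 \right)} 15 = - 3 \frac{\left(6 + 5\right)^{2}}{\left(3 + 5\right)^{2}} \cdot 15 = - 3 \frac{11^{2}}{64} \cdot 15 = - 3 \cdot \frac{1}{64} \cdot 121 \cdot 15 = \left(-3\right) \frac{121}{64} \cdot 15 = \left(- \frac{363}{64}\right) 15 = - \frac{5445}{64}$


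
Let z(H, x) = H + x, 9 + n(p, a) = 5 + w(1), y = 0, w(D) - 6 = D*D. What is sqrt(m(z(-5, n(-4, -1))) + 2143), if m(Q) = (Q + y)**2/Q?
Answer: sqrt(2141) ≈ 46.271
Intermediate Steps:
w(D) = 6 + D**2 (w(D) = 6 + D*D = 6 + D**2)
n(p, a) = 3 (n(p, a) = -9 + (5 + (6 + 1**2)) = -9 + (5 + (6 + 1)) = -9 + (5 + 7) = -9 + 12 = 3)
m(Q) = Q (m(Q) = (Q + 0)**2/Q = Q**2/Q = Q)
sqrt(m(z(-5, n(-4, -1))) + 2143) = sqrt((-5 + 3) + 2143) = sqrt(-2 + 2143) = sqrt(2141)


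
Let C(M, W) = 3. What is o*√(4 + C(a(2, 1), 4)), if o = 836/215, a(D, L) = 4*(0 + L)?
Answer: 836*√7/215 ≈ 10.288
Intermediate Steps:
a(D, L) = 4*L
o = 836/215 (o = 836*(1/215) = 836/215 ≈ 3.8884)
o*√(4 + C(a(2, 1), 4)) = 836*√(4 + 3)/215 = 836*√7/215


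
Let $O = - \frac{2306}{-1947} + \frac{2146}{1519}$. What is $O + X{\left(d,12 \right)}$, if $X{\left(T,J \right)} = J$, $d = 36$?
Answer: $\frac{43170992}{2957493} \approx 14.597$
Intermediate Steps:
$O = \frac{7681076}{2957493}$ ($O = \left(-2306\right) \left(- \frac{1}{1947}\right) + 2146 \cdot \frac{1}{1519} = \frac{2306}{1947} + \frac{2146}{1519} = \frac{7681076}{2957493} \approx 2.5972$)
$O + X{\left(d,12 \right)} = \frac{7681076}{2957493} + 12 = \frac{43170992}{2957493}$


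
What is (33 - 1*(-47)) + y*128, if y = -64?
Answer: -8112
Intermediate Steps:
(33 - 1*(-47)) + y*128 = (33 - 1*(-47)) - 64*128 = (33 + 47) - 8192 = 80 - 8192 = -8112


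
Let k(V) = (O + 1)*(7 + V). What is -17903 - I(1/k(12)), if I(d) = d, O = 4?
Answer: -1700786/95 ≈ -17903.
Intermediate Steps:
k(V) = 35 + 5*V (k(V) = (4 + 1)*(7 + V) = 5*(7 + V) = 35 + 5*V)
-17903 - I(1/k(12)) = -17903 - 1/(35 + 5*12) = -17903 - 1/(35 + 60) = -17903 - 1/95 = -1700786/95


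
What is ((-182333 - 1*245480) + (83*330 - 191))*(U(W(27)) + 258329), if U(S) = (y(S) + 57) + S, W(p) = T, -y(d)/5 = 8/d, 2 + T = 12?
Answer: -103515452688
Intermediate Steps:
T = 10 (T = -2 + 12 = 10)
y(d) = -40/d
W(p) = 10
U(S) = 57 + S - 40/S (U(S) = (-40/S + 57) + S = (57 - 40/S) + S = 57 + S - 40/S)
((-182333 - 1*245480) + (83*330 - 191))*(U(W(27)) + 258329) = ((-182333 - 1*245480) + (83*330 - 191))*((57 + 10 - 40/10) + 258329) = ((-182333 - 245480) + (27390 - 191))*((57 + 10 - 40*1/10) + 258329) = (-427813 + 27199)*((57 + 10 - 4) + 258329) = -400614*(63 + 258329) = -400614*258392 = -103515452688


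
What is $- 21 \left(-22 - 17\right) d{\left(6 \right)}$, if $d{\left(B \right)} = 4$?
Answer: $3276$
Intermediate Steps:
$- 21 \left(-22 - 17\right) d{\left(6 \right)} = - 21 \left(-22 - 17\right) 4 = \left(-21\right) \left(-39\right) 4 = 819 \cdot 4 = 3276$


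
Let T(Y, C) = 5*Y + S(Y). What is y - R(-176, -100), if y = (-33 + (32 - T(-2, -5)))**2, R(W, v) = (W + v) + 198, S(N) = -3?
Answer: 222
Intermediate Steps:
R(W, v) = 198 + W + v
T(Y, C) = -3 + 5*Y (T(Y, C) = 5*Y - 3 = -3 + 5*Y)
y = 144 (y = (-33 + (32 - (-3 + 5*(-2))))**2 = (-33 + (32 - (-3 - 10)))**2 = (-33 + (32 - 1*(-13)))**2 = (-33 + (32 + 13))**2 = (-33 + 45)**2 = 12**2 = 144)
y - R(-176, -100) = 144 - (198 - 176 - 100) = 144 - 1*(-78) = 144 + 78 = 222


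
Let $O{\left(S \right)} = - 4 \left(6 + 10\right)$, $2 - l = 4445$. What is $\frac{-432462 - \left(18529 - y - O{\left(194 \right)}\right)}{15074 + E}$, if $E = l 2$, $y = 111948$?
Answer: $- \frac{339107}{6188} \approx -54.801$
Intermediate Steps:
$l = -4443$ ($l = 2 - 4445 = -4443$)
$O{\left(S \right)} = -64$ ($O{\left(S \right)} = \left(-4\right) 16 = -64$)
$E = -8886$ ($E = \left(-4443\right) 2 = -8886$)
$\frac{-432462 - \left(18529 - y - O{\left(194 \right)}\right)}{15074 + E} = \frac{-432462 + \left(\left(-64 + 111948\right) - 18529\right)}{15074 - 8886} = \frac{-432462 + \left(111884 - 18529\right)}{6188} = \left(-432462 + 93355\right) \frac{1}{6188} = \left(-339107\right) \frac{1}{6188} = - \frac{339107}{6188}$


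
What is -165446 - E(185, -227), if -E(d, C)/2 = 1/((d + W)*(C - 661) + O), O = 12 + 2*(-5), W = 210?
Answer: -29015754035/175379 ≈ -1.6545e+5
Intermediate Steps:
O = 2 (O = 12 - 10 = 2)
E(d, C) = -2/(2 + (-661 + C)*(210 + d)) (E(d, C) = -2/((d + 210)*(C - 661) + 2) = -2/((210 + d)*(-661 + C) + 2) = -2/((-661 + C)*(210 + d) + 2) = -2/(2 + (-661 + C)*(210 + d)))
-165446 - E(185, -227) = -165446 - (-2)/(-138808 - 661*185 + 210*(-227) - 227*185) = -165446 - (-2)/(-138808 - 122285 - 47670 - 41995) = -165446 - (-2)/(-350758) = -165446 - (-2)*(-1)/350758 = -165446 - 1*1/175379 = -165446 - 1/175379 = -29015754035/175379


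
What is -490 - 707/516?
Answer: -253547/516 ≈ -491.37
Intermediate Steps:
-490 - 707/516 = -253547/516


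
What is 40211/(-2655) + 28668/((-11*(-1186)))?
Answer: -224239583/17318565 ≈ -12.948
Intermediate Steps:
40211/(-2655) + 28668/((-11*(-1186))) = 40211*(-1/2655) + 28668/13046 = -40211/2655 + 28668*(1/13046) = -40211/2655 + 14334/6523 = -224239583/17318565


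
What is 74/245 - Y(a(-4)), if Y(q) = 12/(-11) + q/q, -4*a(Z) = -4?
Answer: 1059/2695 ≈ 0.39295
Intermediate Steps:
a(Z) = 1 (a(Z) = -1/4*(-4) = 1)
Y(q) = -1/11 (Y(q) = 12*(-1/11) + 1 = -12/11 + 1 = -1/11)
74/245 - Y(a(-4)) = 74/245 - 1*(-1/11) = 74*(1/245) + 1/11 = 74/245 + 1/11 = 1059/2695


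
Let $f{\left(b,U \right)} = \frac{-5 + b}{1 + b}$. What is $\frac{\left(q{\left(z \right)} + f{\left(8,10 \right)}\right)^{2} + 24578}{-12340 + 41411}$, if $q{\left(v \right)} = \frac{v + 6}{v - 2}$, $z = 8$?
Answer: $\frac{221266}{261639} \approx 0.84569$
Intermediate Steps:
$q{\left(v \right)} = \frac{6 + v}{-2 + v}$
$f{\left(b,U \right)} = \frac{-5 + b}{1 + b}$
$\frac{\left(q{\left(z \right)} + f{\left(8,10 \right)}\right)^{2} + 24578}{-12340 + 41411} = \frac{\left(\frac{6 + 8}{-2 + 8} + \frac{-5 + 8}{1 + 8}\right)^{2} + 24578}{-12340 + 41411} = \frac{\left(\frac{1}{6} \cdot 14 + \frac{1}{9} \cdot 3\right)^{2} + 24578}{29071} = \left(\left(\frac{1}{6} \cdot 14 + \frac{1}{9} \cdot 3\right)^{2} + 24578\right) \frac{1}{29071} = \left(\left(\frac{7}{3} + \frac{1}{3}\right)^{2} + 24578\right) \frac{1}{29071} = \left(\left(\frac{8}{3}\right)^{2} + 24578\right) \frac{1}{29071} = \left(\frac{64}{9} + 24578\right) \frac{1}{29071} = \frac{221266}{9} \cdot \frac{1}{29071} = \frac{221266}{261639}$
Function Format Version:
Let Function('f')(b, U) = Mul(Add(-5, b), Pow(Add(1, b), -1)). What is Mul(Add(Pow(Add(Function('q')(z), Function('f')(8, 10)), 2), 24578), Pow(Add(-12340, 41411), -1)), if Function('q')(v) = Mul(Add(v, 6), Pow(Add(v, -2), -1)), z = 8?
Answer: Rational(221266, 261639) ≈ 0.84569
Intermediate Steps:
Function('q')(v) = Mul(Pow(Add(-2, v), -1), Add(6, v)) (Function('q')(v) = Mul(Add(6, v), Pow(Add(-2, v), -1)) = Mul(Pow(Add(-2, v), -1), Add(6, v)))
Function('f')(b, U) = Mul(Pow(Add(1, b), -1), Add(-5, b))
Mul(Add(Pow(Add(Function('q')(z), Function('f')(8, 10)), 2), 24578), Pow(Add(-12340, 41411), -1)) = Mul(Add(Pow(Add(Mul(Pow(Add(-2, 8), -1), Add(6, 8)), Mul(Pow(Add(1, 8), -1), Add(-5, 8))), 2), 24578), Pow(Add(-12340, 41411), -1)) = Mul(Add(Pow(Add(Mul(Pow(6, -1), 14), Mul(Pow(9, -1), 3)), 2), 24578), Pow(29071, -1)) = Mul(Add(Pow(Add(Mul(Rational(1, 6), 14), Mul(Rational(1, 9), 3)), 2), 24578), Rational(1, 29071)) = Mul(Add(Pow(Add(Rational(7, 3), Rational(1, 3)), 2), 24578), Rational(1, 29071)) = Mul(Add(Pow(Rational(8, 3), 2), 24578), Rational(1, 29071)) = Mul(Add(Rational(64, 9), 24578), Rational(1, 29071)) = Mul(Rational(221266, 9), Rational(1, 29071)) = Rational(221266, 261639)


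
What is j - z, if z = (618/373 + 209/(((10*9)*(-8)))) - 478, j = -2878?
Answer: -644911003/268560 ≈ -2401.4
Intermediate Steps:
z = -128004677/268560 (z = (618*(1/373) + 209/((90*(-8)))) - 478 = (618/373 + 209/(-720)) - 478 = (618/373 + 209*(-1/720)) - 478 = (618/373 - 209/720) - 478 = 367003/268560 - 478 = -128004677/268560 ≈ -476.63)
j - z = -2878 - 1*(-128004677/268560) = -2878 + 128004677/268560 = -644911003/268560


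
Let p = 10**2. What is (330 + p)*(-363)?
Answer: -156090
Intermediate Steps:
p = 100
(330 + p)*(-363) = (330 + 100)*(-363) = 430*(-363) = -156090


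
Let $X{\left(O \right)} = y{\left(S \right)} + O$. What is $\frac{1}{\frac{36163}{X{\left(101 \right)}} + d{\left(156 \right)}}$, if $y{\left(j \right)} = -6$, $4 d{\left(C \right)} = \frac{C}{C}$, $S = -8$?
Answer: $\frac{380}{144747} \approx 0.0026253$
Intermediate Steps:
$d{\left(C \right)} = \frac{1}{4}$ ($d{\left(C \right)} = \frac{C \frac{1}{C}}{4} = \frac{1}{4} \cdot 1 = \frac{1}{4}$)
$X{\left(O \right)} = -6 + O$
$\frac{1}{\frac{36163}{X{\left(101 \right)}} + d{\left(156 \right)}} = \frac{1}{\frac{36163}{-6 + 101} + \frac{1}{4}} = \frac{1}{\frac{36163}{95} + \frac{1}{4}} = \frac{1}{\frac{144747}{380}} = \frac{380}{144747}$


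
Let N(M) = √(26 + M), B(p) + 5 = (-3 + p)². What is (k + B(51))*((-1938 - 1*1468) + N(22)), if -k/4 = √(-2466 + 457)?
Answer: 2*(-2299 + 28*I*√41)*(1703 - 2*√3) ≈ -7.8145e+6 + 6.0941e+5*I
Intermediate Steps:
B(p) = -5 + (-3 + p)²
k = -28*I*√41 (k = -4*√(-2466 + 457) = -28*I*√41 ≈ -179.29*I)
(k + B(51))*((-1938 - 1*1468) + N(22)) = (-28*I*√41 + (-5 + (-3 + 51)²))*((-1938 - 1*1468) + √(26 + 22)) = (-28*I*√41 + (-5 + 48²))*((-1938 - 1468) + √48) = (-28*I*√41 + (-5 + 2304))*(-3406 + 4*√3) = (-28*I*√41 + 2299)*(-3406 + 4*√3) = (2299 - 28*I*√41)*(-3406 + 4*√3) = (-3406 + 4*√3)*(2299 - 28*I*√41)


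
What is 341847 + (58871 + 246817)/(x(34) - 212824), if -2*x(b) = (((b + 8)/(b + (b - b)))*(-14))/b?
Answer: 42051149207211/123012125 ≈ 3.4185e+5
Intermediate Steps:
x(b) = 7*(8 + b)/b² (x(b) = -((b + 8)/(b + (b - b)))*(-14)/(2*b) = -((8 + b)/(b + 0))*(-14)/(2*b) = -((8 + b)/b)*(-14)/(2*b) = -(-14*(8 + b)/b)/(2*b) = -(-7)*(8 + b)/b² = 7*(8 + b)/b²)
341847 + (58871 + 246817)/(x(34) - 212824) = 341847 + (58871 + 246817)/(7*(8 + 34)/34² - 212824) = 341847 + 305688/(7*(1/1156)*42 - 212824) = 341847 + 305688/(147/578 - 212824) = 341847 + 305688/(-123012125/578) = 341847 + 305688*(-578/123012125) = 341847 - 176687664/123012125 = 42051149207211/123012125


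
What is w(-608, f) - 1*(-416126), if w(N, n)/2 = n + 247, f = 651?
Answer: 417922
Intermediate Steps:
w(N, n) = 494 + 2*n (w(N, n) = 2*(n + 247) = 2*(247 + n) = 494 + 2*n)
w(-608, f) - 1*(-416126) = (494 + 2*651) - 1*(-416126) = (494 + 1302) + 416126 = 1796 + 416126 = 417922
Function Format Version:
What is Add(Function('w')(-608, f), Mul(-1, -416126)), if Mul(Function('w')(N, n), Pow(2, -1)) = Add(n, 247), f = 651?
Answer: 417922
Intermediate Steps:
Function('w')(N, n) = Add(494, Mul(2, n)) (Function('w')(N, n) = Mul(2, Add(n, 247)) = Mul(2, Add(247, n)) = Add(494, Mul(2, n)))
Add(Function('w')(-608, f), Mul(-1, -416126)) = Add(Add(494, Mul(2, 651)), Mul(-1, -416126)) = Add(Add(494, 1302), 416126) = Add(1796, 416126) = 417922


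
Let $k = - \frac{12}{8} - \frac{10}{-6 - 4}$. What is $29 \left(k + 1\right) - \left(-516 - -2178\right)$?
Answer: $- \frac{3295}{2} \approx -1647.5$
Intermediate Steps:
$k = - \frac{1}{2}$ ($k = \left(-12\right) \frac{1}{8} - \frac{10}{-6 - 4} = - \frac{3}{2} - \frac{10}{-10} = - \frac{3}{2} - -1 = - \frac{3}{2} + 1 = - \frac{1}{2} \approx -0.5$)
$29 \left(k + 1\right) - \left(-516 - -2178\right) = 29 \left(- \frac{1}{2} + 1\right) - \left(-516 - -2178\right) = 29 \cdot \frac{1}{2} - \left(-516 + 2178\right) = \frac{29}{2} - 1662 = - \frac{3295}{2}$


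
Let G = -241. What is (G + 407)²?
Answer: 27556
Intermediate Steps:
(G + 407)² = (-241 + 407)² = 166² = 27556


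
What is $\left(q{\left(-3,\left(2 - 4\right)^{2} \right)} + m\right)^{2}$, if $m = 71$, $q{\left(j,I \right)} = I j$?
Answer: $3481$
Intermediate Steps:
$\left(q{\left(-3,\left(2 - 4\right)^{2} \right)} + m\right)^{2} = \left(\left(2 - 4\right)^{2} \left(-3\right) + 71\right)^{2} = \left(\left(-2\right)^{2} \left(-3\right) + 71\right)^{2} = \left(4 \left(-3\right) + 71\right)^{2} = \left(-12 + 71\right)^{2} = 59^{2} = 3481$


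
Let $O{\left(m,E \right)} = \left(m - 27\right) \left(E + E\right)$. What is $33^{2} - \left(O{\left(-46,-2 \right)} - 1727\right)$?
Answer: $2524$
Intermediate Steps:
$O{\left(m,E \right)} = 2 E \left(-27 + m\right)$ ($O{\left(m,E \right)} = \left(-27 + m\right) 2 E = 2 E \left(-27 + m\right)$)
$33^{2} - \left(O{\left(-46,-2 \right)} - 1727\right) = 33^{2} - \left(2 \left(-2\right) \left(-27 - 46\right) - 1727\right) = 1089 - \left(2 \left(-2\right) \left(-73\right) - 1727\right) = 1089 - \left(292 - 1727\right) = 1089 - -1435 = 1089 + 1435 = 2524$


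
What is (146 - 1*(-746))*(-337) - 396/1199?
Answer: -32765872/109 ≈ -3.0060e+5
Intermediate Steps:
(146 - 1*(-746))*(-337) - 396/1199 = (146 + 746)*(-337) - 396*1/1199 = 892*(-337) - 36/109 = -300604 - 36/109 = -32765872/109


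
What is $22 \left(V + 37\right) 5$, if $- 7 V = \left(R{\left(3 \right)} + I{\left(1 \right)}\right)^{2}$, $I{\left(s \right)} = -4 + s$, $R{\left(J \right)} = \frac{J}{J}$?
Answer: $\frac{28050}{7} \approx 4007.1$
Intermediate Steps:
$R{\left(J \right)} = 1$
$V = - \frac{4}{7}$ ($V = - \frac{\left(1 + \left(-4 + 1\right)\right)^{2}}{7} = - \frac{\left(1 - 3\right)^{2}}{7} = - \frac{\left(-2\right)^{2}}{7} = \left(- \frac{1}{7}\right) 4 = - \frac{4}{7} \approx -0.57143$)
$22 \left(V + 37\right) 5 = 22 \left(- \frac{4}{7} + 37\right) 5 = 22 \cdot \frac{255}{7} \cdot 5 = \frac{5610}{7} \cdot 5 = \frac{28050}{7}$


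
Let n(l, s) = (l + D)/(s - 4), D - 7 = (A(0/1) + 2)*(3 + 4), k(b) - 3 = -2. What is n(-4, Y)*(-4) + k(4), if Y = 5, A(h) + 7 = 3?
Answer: 45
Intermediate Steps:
k(b) = 1 (k(b) = 3 - 2 = 1)
A(h) = -4 (A(h) = -7 + 3 = -4)
D = -7 (D = 7 + (-4 + 2)*(3 + 4) = 7 - 2*7 = 7 - 14 = -7)
n(l, s) = (-7 + l)/(-4 + s) (n(l, s) = (l - 7)/(s - 4) = (-7 + l)/(-4 + s))
n(-4, Y)*(-4) + k(4) = ((-7 - 4)/(-4 + 5))*(-4) + 1 = (-11/1)*(-4) + 1 = (1*(-11))*(-4) + 1 = -11*(-4) + 1 = 44 + 1 = 45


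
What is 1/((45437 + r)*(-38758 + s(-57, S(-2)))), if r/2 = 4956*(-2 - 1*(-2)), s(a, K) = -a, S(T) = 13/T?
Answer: -1/1758457337 ≈ -5.6868e-10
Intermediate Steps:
r = 0 (r = 2*(4956*(-2 - 1*(-2))) = 2*(4956*(-2 + 2)) = 2*(4956*0) = 2*0 = 0)
1/((45437 + r)*(-38758 + s(-57, S(-2)))) = 1/((45437 + 0)*(-38758 - 1*(-57))) = 1/(45437*(-38758 + 57)) = 1/(45437*(-38701)) = 1/(-1758457337) = -1/1758457337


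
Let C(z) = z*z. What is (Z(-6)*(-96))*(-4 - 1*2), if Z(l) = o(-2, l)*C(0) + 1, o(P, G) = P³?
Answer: 576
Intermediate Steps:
C(z) = z²
Z(l) = 1 (Z(l) = (-2)³*0² + 1 = -8*0 + 1 = 0 + 1 = 1)
(Z(-6)*(-96))*(-4 - 1*2) = (1*(-96))*(-4 - 1*2) = -96*(-4 - 2) = -96*(-6) = 576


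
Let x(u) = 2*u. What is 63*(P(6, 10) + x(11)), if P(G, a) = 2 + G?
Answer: 1890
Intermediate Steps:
63*(P(6, 10) + x(11)) = 63*((2 + 6) + 2*11) = 63*(8 + 22) = 63*30 = 1890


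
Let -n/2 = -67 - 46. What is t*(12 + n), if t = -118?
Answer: -28084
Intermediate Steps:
n = 226 (n = -2*(-67 - 46) = -2*(-113) = 226)
t*(12 + n) = -118*(12 + 226) = -118*238 = -28084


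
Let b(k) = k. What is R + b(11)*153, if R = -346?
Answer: 1337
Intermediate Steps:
R + b(11)*153 = -346 + 11*153 = -346 + 1683 = 1337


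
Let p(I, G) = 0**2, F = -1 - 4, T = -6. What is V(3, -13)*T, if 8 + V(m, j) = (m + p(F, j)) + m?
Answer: 12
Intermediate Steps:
F = -5
p(I, G) = 0
V(m, j) = -8 + 2*m (V(m, j) = -8 + ((m + 0) + m) = -8 + (m + m) = -8 + 2*m)
V(3, -13)*T = (-8 + 2*3)*(-6) = (-8 + 6)*(-6) = -2*(-6) = 12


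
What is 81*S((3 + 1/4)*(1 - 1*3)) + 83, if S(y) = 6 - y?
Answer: 2191/2 ≈ 1095.5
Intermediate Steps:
81*S((3 + 1/4)*(1 - 1*3)) + 83 = 81*(6 - (3 + 1/4)*(1 - 1*3)) + 83 = 81*(6 - (3 + ¼)*(1 - 3)) + 83 = 81*(6 - 13*(-2)/4) + 83 = 81*(6 - 1*(-13/2)) + 83 = 81*(6 + 13/2) + 83 = 81*(25/2) + 83 = 2025/2 + 83 = 2191/2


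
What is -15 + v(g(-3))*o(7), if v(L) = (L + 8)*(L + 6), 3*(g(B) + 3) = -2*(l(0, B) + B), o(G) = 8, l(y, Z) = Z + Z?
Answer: 777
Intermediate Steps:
l(y, Z) = 2*Z
g(B) = -3 - 2*B (g(B) = -3 + (-2*(2*B + B))/3 = -3 + (-6*B)/3 = -3 - 2*B)
v(L) = (6 + L)*(8 + L) (v(L) = (8 + L)*(6 + L) = (6 + L)*(8 + L))
-15 + v(g(-3))*o(7) = -15 + (48 + (-3 - 2*(-3))**2 + 14*(-3 - 2*(-3)))*8 = -15 + (48 + (-3 + 6)**2 + 14*(-3 + 6))*8 = -15 + (48 + 3**2 + 14*3)*8 = -15 + (48 + 9 + 42)*8 = -15 + 99*8 = -15 + 792 = 777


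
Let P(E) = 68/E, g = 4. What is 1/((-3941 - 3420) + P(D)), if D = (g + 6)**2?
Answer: -25/184008 ≈ -0.00013586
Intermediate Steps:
D = 100 (D = (4 + 6)**2 = 10**2 = 100)
1/((-3941 - 3420) + P(D)) = 1/((-3941 - 3420) + 68/100) = 1/(-7361 + 68*(1/100)) = 1/(-7361 + 17/25) = 1/(-184008/25) = -25/184008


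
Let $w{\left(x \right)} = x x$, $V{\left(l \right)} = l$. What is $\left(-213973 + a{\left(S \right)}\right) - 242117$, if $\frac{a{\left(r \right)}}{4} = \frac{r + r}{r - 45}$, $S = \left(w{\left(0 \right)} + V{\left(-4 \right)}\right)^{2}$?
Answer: $- \frac{13226738}{29} \approx -4.5609 \cdot 10^{5}$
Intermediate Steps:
$w{\left(x \right)} = x^{2}$
$S = 16$ ($S = \left(0^{2} - 4\right)^{2} = \left(0 - 4\right)^{2} = \left(-4\right)^{2} = 16$)
$a{\left(r \right)} = \frac{8 r}{-45 + r}$ ($a{\left(r \right)} = 4 \frac{r + r}{r - 45} = 4 \frac{2 r}{r - 45} = 4 \frac{2 r}{-45 + r} = \frac{8 r}{-45 + r}$)
$\left(-213973 + a{\left(S \right)}\right) - 242117 = \left(-213973 + 8 \cdot 16 \frac{1}{-45 + 16}\right) - 242117 = \left(-213973 + 8 \cdot 16 \frac{1}{-29}\right) - 242117 = \left(-213973 + 8 \cdot 16 \left(- \frac{1}{29}\right)\right) - 242117 = \left(-213973 - \frac{128}{29}\right) - 242117 = - \frac{6205345}{29} - 242117 = - \frac{13226738}{29}$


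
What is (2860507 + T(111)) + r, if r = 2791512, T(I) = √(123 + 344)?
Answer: 5652019 + √467 ≈ 5.6520e+6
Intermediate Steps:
T(I) = √467
(2860507 + T(111)) + r = (2860507 + √467) + 2791512 = 5652019 + √467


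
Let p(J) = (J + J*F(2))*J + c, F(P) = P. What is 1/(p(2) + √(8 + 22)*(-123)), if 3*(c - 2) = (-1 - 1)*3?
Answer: -2/75621 - 41*√30/151242 ≈ -0.0015113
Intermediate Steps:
c = 0 (c = 2 + ((-1 - 1)*3)/3 = 2 + (-2*3)/3 = 2 + (⅓)*(-6) = 2 - 2 = 0)
p(J) = 3*J² (p(J) = (J + J*2)*J + 0 = (J + 2*J)*J + 0 = (3*J)*J + 0 = 3*J² + 0 = 3*J²)
1/(p(2) + √(8 + 22)*(-123)) = 1/(3*2² + √(8 + 22)*(-123)) = 1/(3*4 + √30*(-123)) = 1/(12 - 123*√30)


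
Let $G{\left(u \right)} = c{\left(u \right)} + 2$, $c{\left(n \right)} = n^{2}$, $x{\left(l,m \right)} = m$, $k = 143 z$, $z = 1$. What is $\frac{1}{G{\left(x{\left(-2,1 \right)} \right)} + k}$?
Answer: $\frac{1}{146} \approx 0.0068493$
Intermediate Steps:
$k = 143$ ($k = 143 \cdot 1 = 143$)
$G{\left(u \right)} = 2 + u^{2}$ ($G{\left(u \right)} = u^{2} + 2 = 2 + u^{2}$)
$\frac{1}{G{\left(x{\left(-2,1 \right)} \right)} + k} = \frac{1}{\left(2 + 1^{2}\right) + 143} = \frac{1}{\left(2 + 1\right) + 143} = \frac{1}{3 + 143} = \frac{1}{146}$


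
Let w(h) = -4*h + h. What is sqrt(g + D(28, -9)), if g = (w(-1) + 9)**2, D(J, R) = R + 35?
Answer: sqrt(170) ≈ 13.038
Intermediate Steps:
D(J, R) = 35 + R
w(h) = -3*h
g = 144 (g = (-3*(-1) + 9)**2 = (3 + 9)**2 = 12**2 = 144)
sqrt(g + D(28, -9)) = sqrt(144 + (35 - 9)) = sqrt(144 + 26) = sqrt(170)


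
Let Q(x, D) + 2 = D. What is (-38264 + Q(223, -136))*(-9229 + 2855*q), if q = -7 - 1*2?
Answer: 1341151448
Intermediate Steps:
Q(x, D) = -2 + D
q = -9 (q = -7 - 2 = -9)
(-38264 + Q(223, -136))*(-9229 + 2855*q) = (-38264 + (-2 - 136))*(-9229 + 2855*(-9)) = (-38264 - 138)*(-9229 - 25695) = -38402*(-34924) = 1341151448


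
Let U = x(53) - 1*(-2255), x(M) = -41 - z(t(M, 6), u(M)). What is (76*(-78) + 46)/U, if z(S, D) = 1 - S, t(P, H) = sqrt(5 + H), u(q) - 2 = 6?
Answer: -6508433/2448679 + 2941*sqrt(11)/2448679 ≈ -2.6540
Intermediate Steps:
u(q) = 8 (u(q) = 2 + 6 = 8)
x(M) = -42 + sqrt(11) (x(M) = -41 - (1 - sqrt(5 + 6)) = -41 - (1 - sqrt(11)) = -41 + (-1 + sqrt(11)) = -42 + sqrt(11))
U = 2213 + sqrt(11) (U = (-42 + sqrt(11)) - 1*(-2255) = (-42 + sqrt(11)) + 2255 = 2213 + sqrt(11) ≈ 2216.3)
(76*(-78) + 46)/U = (76*(-78) + 46)/(2213 + sqrt(11)) = (-5928 + 46)/(2213 + sqrt(11)) = -5882/(2213 + sqrt(11))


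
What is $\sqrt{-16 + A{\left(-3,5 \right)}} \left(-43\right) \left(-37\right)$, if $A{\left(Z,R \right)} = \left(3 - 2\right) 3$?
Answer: $1591 i \sqrt{13} \approx 5736.4 i$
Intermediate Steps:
$A{\left(Z,R \right)} = 3$ ($A{\left(Z,R \right)} = 1 \cdot 3 = 3$)
$\sqrt{-16 + A{\left(-3,5 \right)}} \left(-43\right) \left(-37\right) = \sqrt{-16 + 3} \left(-43\right) \left(-37\right) = \sqrt{-13} \left(-43\right) \left(-37\right) = i \sqrt{13} \left(-43\right) \left(-37\right) = - 43 i \sqrt{13} \left(-37\right) = 1591 i \sqrt{13}$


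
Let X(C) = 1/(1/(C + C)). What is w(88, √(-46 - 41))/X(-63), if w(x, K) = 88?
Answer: -44/63 ≈ -0.69841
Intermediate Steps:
X(C) = 2*C (X(C) = 1/(1/(2*C)) = 2*C)
w(88, √(-46 - 41))/X(-63) = 88/((2*(-63))) = 88/(-126) = 88*(-1/126) = -44/63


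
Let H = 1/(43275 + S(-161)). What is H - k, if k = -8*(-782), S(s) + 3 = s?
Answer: -269702415/43111 ≈ -6256.0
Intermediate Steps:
S(s) = -3 + s
k = 6256 (k = -1*(-6256) = 6256)
H = 1/43111 (H = 1/(43275 + (-3 - 161)) = 1/(43275 - 164) = 1/43111 ≈ 2.3196e-5)
H - k = 1/43111 - 1*6256 = 1/43111 - 6256 = -269702415/43111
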